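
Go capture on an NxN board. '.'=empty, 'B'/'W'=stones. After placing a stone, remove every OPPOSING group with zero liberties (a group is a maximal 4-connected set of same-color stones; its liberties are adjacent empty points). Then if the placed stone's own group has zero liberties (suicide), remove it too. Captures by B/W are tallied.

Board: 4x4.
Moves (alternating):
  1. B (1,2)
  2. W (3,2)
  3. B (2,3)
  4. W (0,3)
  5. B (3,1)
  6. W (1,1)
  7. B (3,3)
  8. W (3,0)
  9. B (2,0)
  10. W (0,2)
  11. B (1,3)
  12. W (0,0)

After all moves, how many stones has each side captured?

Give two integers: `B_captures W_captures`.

Move 1: B@(1,2) -> caps B=0 W=0
Move 2: W@(3,2) -> caps B=0 W=0
Move 3: B@(2,3) -> caps B=0 W=0
Move 4: W@(0,3) -> caps B=0 W=0
Move 5: B@(3,1) -> caps B=0 W=0
Move 6: W@(1,1) -> caps B=0 W=0
Move 7: B@(3,3) -> caps B=0 W=0
Move 8: W@(3,0) -> caps B=0 W=0
Move 9: B@(2,0) -> caps B=1 W=0
Move 10: W@(0,2) -> caps B=1 W=0
Move 11: B@(1,3) -> caps B=1 W=0
Move 12: W@(0,0) -> caps B=1 W=0

Answer: 1 0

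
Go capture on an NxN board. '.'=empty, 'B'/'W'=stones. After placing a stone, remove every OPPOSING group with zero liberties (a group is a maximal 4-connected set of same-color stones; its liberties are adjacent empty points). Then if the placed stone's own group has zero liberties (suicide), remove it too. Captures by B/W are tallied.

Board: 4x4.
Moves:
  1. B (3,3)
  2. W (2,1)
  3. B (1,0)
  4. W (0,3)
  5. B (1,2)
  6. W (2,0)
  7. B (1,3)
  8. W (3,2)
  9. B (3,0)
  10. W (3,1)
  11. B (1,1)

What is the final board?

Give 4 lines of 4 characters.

Answer: ...W
BBBB
WW..
.WWB

Derivation:
Move 1: B@(3,3) -> caps B=0 W=0
Move 2: W@(2,1) -> caps B=0 W=0
Move 3: B@(1,0) -> caps B=0 W=0
Move 4: W@(0,3) -> caps B=0 W=0
Move 5: B@(1,2) -> caps B=0 W=0
Move 6: W@(2,0) -> caps B=0 W=0
Move 7: B@(1,3) -> caps B=0 W=0
Move 8: W@(3,2) -> caps B=0 W=0
Move 9: B@(3,0) -> caps B=0 W=0
Move 10: W@(3,1) -> caps B=0 W=1
Move 11: B@(1,1) -> caps B=0 W=1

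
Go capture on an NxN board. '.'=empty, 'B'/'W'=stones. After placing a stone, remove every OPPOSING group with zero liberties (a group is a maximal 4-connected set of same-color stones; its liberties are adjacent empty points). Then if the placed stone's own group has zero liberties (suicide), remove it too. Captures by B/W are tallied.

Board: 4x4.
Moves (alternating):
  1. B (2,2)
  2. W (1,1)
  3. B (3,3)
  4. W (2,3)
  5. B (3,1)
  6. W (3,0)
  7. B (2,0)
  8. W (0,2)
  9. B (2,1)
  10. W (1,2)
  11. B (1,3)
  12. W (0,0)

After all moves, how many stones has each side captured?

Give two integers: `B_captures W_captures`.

Move 1: B@(2,2) -> caps B=0 W=0
Move 2: W@(1,1) -> caps B=0 W=0
Move 3: B@(3,3) -> caps B=0 W=0
Move 4: W@(2,3) -> caps B=0 W=0
Move 5: B@(3,1) -> caps B=0 W=0
Move 6: W@(3,0) -> caps B=0 W=0
Move 7: B@(2,0) -> caps B=1 W=0
Move 8: W@(0,2) -> caps B=1 W=0
Move 9: B@(2,1) -> caps B=1 W=0
Move 10: W@(1,2) -> caps B=1 W=0
Move 11: B@(1,3) -> caps B=2 W=0
Move 12: W@(0,0) -> caps B=2 W=0

Answer: 2 0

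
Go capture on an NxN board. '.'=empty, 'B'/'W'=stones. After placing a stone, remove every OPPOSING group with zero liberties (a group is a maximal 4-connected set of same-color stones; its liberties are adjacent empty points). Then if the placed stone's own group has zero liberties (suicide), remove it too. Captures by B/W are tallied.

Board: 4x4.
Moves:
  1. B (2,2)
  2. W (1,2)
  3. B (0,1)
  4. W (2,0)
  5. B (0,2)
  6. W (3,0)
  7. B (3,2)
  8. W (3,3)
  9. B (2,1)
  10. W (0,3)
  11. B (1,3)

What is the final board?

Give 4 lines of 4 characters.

Move 1: B@(2,2) -> caps B=0 W=0
Move 2: W@(1,2) -> caps B=0 W=0
Move 3: B@(0,1) -> caps B=0 W=0
Move 4: W@(2,0) -> caps B=0 W=0
Move 5: B@(0,2) -> caps B=0 W=0
Move 6: W@(3,0) -> caps B=0 W=0
Move 7: B@(3,2) -> caps B=0 W=0
Move 8: W@(3,3) -> caps B=0 W=0
Move 9: B@(2,1) -> caps B=0 W=0
Move 10: W@(0,3) -> caps B=0 W=0
Move 11: B@(1,3) -> caps B=1 W=0

Answer: .BB.
..WB
WBB.
W.BW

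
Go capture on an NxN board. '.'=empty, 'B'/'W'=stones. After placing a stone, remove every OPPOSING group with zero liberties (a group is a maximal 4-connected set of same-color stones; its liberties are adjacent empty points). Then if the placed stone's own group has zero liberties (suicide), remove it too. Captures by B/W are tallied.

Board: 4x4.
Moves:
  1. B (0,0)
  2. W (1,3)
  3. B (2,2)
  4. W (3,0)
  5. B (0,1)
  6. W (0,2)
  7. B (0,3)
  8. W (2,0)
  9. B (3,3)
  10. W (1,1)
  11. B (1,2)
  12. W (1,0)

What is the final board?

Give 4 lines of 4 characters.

Move 1: B@(0,0) -> caps B=0 W=0
Move 2: W@(1,3) -> caps B=0 W=0
Move 3: B@(2,2) -> caps B=0 W=0
Move 4: W@(3,0) -> caps B=0 W=0
Move 5: B@(0,1) -> caps B=0 W=0
Move 6: W@(0,2) -> caps B=0 W=0
Move 7: B@(0,3) -> caps B=0 W=0
Move 8: W@(2,0) -> caps B=0 W=0
Move 9: B@(3,3) -> caps B=0 W=0
Move 10: W@(1,1) -> caps B=0 W=0
Move 11: B@(1,2) -> caps B=0 W=0
Move 12: W@(1,0) -> caps B=0 W=2

Answer: ..W.
WWBW
W.B.
W..B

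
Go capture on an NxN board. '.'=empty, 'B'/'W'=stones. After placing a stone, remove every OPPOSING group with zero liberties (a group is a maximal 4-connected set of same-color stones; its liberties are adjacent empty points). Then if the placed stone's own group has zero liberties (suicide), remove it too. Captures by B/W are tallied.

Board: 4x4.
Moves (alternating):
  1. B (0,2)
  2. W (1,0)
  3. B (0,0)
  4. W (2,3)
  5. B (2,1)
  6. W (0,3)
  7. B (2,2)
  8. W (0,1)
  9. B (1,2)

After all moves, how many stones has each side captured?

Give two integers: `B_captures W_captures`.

Move 1: B@(0,2) -> caps B=0 W=0
Move 2: W@(1,0) -> caps B=0 W=0
Move 3: B@(0,0) -> caps B=0 W=0
Move 4: W@(2,3) -> caps B=0 W=0
Move 5: B@(2,1) -> caps B=0 W=0
Move 6: W@(0,3) -> caps B=0 W=0
Move 7: B@(2,2) -> caps B=0 W=0
Move 8: W@(0,1) -> caps B=0 W=1
Move 9: B@(1,2) -> caps B=0 W=1

Answer: 0 1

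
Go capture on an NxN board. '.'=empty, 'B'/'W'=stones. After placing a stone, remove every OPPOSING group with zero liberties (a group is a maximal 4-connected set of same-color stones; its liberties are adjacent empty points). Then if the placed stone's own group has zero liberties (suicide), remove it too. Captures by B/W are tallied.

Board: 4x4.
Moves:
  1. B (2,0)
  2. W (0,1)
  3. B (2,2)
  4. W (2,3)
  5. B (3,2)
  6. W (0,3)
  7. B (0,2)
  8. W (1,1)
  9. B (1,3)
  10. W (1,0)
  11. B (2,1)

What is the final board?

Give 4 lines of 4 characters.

Answer: .WB.
WW.B
BBBW
..B.

Derivation:
Move 1: B@(2,0) -> caps B=0 W=0
Move 2: W@(0,1) -> caps B=0 W=0
Move 3: B@(2,2) -> caps B=0 W=0
Move 4: W@(2,3) -> caps B=0 W=0
Move 5: B@(3,2) -> caps B=0 W=0
Move 6: W@(0,3) -> caps B=0 W=0
Move 7: B@(0,2) -> caps B=0 W=0
Move 8: W@(1,1) -> caps B=0 W=0
Move 9: B@(1,3) -> caps B=1 W=0
Move 10: W@(1,0) -> caps B=1 W=0
Move 11: B@(2,1) -> caps B=1 W=0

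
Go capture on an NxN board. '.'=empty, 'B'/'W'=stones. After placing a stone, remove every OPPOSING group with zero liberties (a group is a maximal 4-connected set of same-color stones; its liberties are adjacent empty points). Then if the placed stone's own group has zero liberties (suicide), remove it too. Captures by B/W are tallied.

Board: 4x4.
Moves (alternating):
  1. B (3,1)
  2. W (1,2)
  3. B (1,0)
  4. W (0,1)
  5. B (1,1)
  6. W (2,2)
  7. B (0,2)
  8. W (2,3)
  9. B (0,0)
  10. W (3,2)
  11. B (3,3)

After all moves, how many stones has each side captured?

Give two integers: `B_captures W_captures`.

Answer: 1 0

Derivation:
Move 1: B@(3,1) -> caps B=0 W=0
Move 2: W@(1,2) -> caps B=0 W=0
Move 3: B@(1,0) -> caps B=0 W=0
Move 4: W@(0,1) -> caps B=0 W=0
Move 5: B@(1,1) -> caps B=0 W=0
Move 6: W@(2,2) -> caps B=0 W=0
Move 7: B@(0,2) -> caps B=0 W=0
Move 8: W@(2,3) -> caps B=0 W=0
Move 9: B@(0,0) -> caps B=1 W=0
Move 10: W@(3,2) -> caps B=1 W=0
Move 11: B@(3,3) -> caps B=1 W=0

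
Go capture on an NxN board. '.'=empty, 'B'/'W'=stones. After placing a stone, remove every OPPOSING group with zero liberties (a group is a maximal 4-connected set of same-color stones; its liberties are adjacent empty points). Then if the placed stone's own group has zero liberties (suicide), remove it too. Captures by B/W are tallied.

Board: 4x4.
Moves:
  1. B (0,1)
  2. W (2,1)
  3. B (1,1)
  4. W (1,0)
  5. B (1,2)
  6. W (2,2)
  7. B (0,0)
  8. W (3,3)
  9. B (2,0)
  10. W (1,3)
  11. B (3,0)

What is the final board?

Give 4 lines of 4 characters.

Answer: BB..
.BBW
BWW.
B..W

Derivation:
Move 1: B@(0,1) -> caps B=0 W=0
Move 2: W@(2,1) -> caps B=0 W=0
Move 3: B@(1,1) -> caps B=0 W=0
Move 4: W@(1,0) -> caps B=0 W=0
Move 5: B@(1,2) -> caps B=0 W=0
Move 6: W@(2,2) -> caps B=0 W=0
Move 7: B@(0,0) -> caps B=0 W=0
Move 8: W@(3,3) -> caps B=0 W=0
Move 9: B@(2,0) -> caps B=1 W=0
Move 10: W@(1,3) -> caps B=1 W=0
Move 11: B@(3,0) -> caps B=1 W=0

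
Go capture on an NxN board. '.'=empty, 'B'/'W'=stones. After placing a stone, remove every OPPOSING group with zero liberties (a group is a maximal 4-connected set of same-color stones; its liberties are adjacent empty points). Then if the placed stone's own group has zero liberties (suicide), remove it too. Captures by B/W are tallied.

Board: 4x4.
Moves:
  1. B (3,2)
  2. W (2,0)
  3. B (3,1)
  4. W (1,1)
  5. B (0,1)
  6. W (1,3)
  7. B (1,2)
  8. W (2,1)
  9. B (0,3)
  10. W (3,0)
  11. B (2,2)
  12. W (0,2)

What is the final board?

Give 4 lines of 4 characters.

Move 1: B@(3,2) -> caps B=0 W=0
Move 2: W@(2,0) -> caps B=0 W=0
Move 3: B@(3,1) -> caps B=0 W=0
Move 4: W@(1,1) -> caps B=0 W=0
Move 5: B@(0,1) -> caps B=0 W=0
Move 6: W@(1,3) -> caps B=0 W=0
Move 7: B@(1,2) -> caps B=0 W=0
Move 8: W@(2,1) -> caps B=0 W=0
Move 9: B@(0,3) -> caps B=0 W=0
Move 10: W@(3,0) -> caps B=0 W=0
Move 11: B@(2,2) -> caps B=0 W=0
Move 12: W@(0,2) -> caps B=0 W=1

Answer: .BW.
.WBW
WWB.
WBB.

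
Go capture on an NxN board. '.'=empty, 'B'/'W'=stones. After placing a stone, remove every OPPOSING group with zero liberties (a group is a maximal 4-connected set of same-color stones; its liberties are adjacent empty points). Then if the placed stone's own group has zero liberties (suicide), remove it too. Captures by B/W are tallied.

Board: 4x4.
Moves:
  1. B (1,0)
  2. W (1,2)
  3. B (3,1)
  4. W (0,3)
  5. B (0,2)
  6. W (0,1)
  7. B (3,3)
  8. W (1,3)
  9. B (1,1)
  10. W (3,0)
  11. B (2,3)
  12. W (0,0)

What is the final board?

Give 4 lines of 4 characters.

Move 1: B@(1,0) -> caps B=0 W=0
Move 2: W@(1,2) -> caps B=0 W=0
Move 3: B@(3,1) -> caps B=0 W=0
Move 4: W@(0,3) -> caps B=0 W=0
Move 5: B@(0,2) -> caps B=0 W=0
Move 6: W@(0,1) -> caps B=0 W=1
Move 7: B@(3,3) -> caps B=0 W=1
Move 8: W@(1,3) -> caps B=0 W=1
Move 9: B@(1,1) -> caps B=0 W=1
Move 10: W@(3,0) -> caps B=0 W=1
Move 11: B@(2,3) -> caps B=0 W=1
Move 12: W@(0,0) -> caps B=0 W=1

Answer: WW.W
BBWW
...B
WB.B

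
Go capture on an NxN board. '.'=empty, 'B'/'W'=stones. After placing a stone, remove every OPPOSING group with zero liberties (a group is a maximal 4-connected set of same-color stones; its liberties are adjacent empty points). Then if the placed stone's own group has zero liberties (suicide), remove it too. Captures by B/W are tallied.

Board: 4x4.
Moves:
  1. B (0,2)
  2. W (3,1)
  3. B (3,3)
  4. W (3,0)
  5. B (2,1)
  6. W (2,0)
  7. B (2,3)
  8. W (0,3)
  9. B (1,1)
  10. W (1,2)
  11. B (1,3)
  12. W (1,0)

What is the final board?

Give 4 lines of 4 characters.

Answer: ..B.
WBWB
WB.B
WW.B

Derivation:
Move 1: B@(0,2) -> caps B=0 W=0
Move 2: W@(3,1) -> caps B=0 W=0
Move 3: B@(3,3) -> caps B=0 W=0
Move 4: W@(3,0) -> caps B=0 W=0
Move 5: B@(2,1) -> caps B=0 W=0
Move 6: W@(2,0) -> caps B=0 W=0
Move 7: B@(2,3) -> caps B=0 W=0
Move 8: W@(0,3) -> caps B=0 W=0
Move 9: B@(1,1) -> caps B=0 W=0
Move 10: W@(1,2) -> caps B=0 W=0
Move 11: B@(1,3) -> caps B=1 W=0
Move 12: W@(1,0) -> caps B=1 W=0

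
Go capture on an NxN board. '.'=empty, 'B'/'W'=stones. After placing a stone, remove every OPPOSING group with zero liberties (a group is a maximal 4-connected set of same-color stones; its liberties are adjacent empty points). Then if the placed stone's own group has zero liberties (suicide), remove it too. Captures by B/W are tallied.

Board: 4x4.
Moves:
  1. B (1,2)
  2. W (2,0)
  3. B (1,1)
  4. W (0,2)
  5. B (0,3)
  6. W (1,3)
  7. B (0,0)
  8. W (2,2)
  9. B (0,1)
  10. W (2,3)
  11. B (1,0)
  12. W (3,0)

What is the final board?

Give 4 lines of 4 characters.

Move 1: B@(1,2) -> caps B=0 W=0
Move 2: W@(2,0) -> caps B=0 W=0
Move 3: B@(1,1) -> caps B=0 W=0
Move 4: W@(0,2) -> caps B=0 W=0
Move 5: B@(0,3) -> caps B=0 W=0
Move 6: W@(1,3) -> caps B=0 W=1
Move 7: B@(0,0) -> caps B=0 W=1
Move 8: W@(2,2) -> caps B=0 W=1
Move 9: B@(0,1) -> caps B=0 W=1
Move 10: W@(2,3) -> caps B=0 W=1
Move 11: B@(1,0) -> caps B=0 W=1
Move 12: W@(3,0) -> caps B=0 W=1

Answer: BBW.
BBBW
W.WW
W...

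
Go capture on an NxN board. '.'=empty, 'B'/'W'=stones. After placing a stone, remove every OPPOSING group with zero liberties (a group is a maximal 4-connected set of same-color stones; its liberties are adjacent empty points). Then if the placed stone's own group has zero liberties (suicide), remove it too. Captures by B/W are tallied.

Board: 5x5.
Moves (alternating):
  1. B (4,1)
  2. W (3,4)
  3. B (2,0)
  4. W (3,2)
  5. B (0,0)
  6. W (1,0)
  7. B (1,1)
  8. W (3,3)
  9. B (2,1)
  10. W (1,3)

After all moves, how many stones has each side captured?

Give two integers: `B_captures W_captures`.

Move 1: B@(4,1) -> caps B=0 W=0
Move 2: W@(3,4) -> caps B=0 W=0
Move 3: B@(2,0) -> caps B=0 W=0
Move 4: W@(3,2) -> caps B=0 W=0
Move 5: B@(0,0) -> caps B=0 W=0
Move 6: W@(1,0) -> caps B=0 W=0
Move 7: B@(1,1) -> caps B=1 W=0
Move 8: W@(3,3) -> caps B=1 W=0
Move 9: B@(2,1) -> caps B=1 W=0
Move 10: W@(1,3) -> caps B=1 W=0

Answer: 1 0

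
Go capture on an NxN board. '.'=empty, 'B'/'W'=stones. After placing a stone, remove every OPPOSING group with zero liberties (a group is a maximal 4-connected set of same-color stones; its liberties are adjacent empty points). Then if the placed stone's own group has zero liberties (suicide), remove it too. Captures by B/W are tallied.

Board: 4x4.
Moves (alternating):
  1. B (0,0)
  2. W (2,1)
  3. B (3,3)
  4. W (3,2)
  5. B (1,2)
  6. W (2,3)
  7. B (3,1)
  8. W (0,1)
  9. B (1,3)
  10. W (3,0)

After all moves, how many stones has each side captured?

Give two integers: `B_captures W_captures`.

Move 1: B@(0,0) -> caps B=0 W=0
Move 2: W@(2,1) -> caps B=0 W=0
Move 3: B@(3,3) -> caps B=0 W=0
Move 4: W@(3,2) -> caps B=0 W=0
Move 5: B@(1,2) -> caps B=0 W=0
Move 6: W@(2,3) -> caps B=0 W=1
Move 7: B@(3,1) -> caps B=0 W=1
Move 8: W@(0,1) -> caps B=0 W=1
Move 9: B@(1,3) -> caps B=0 W=1
Move 10: W@(3,0) -> caps B=0 W=2

Answer: 0 2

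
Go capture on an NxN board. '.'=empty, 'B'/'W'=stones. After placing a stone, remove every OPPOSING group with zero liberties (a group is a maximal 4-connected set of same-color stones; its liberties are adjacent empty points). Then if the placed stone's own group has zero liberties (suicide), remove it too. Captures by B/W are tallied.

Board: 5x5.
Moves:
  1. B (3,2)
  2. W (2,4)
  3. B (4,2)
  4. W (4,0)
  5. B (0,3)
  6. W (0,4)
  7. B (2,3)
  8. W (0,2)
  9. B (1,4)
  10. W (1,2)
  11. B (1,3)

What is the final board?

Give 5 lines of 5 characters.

Move 1: B@(3,2) -> caps B=0 W=0
Move 2: W@(2,4) -> caps B=0 W=0
Move 3: B@(4,2) -> caps B=0 W=0
Move 4: W@(4,0) -> caps B=0 W=0
Move 5: B@(0,3) -> caps B=0 W=0
Move 6: W@(0,4) -> caps B=0 W=0
Move 7: B@(2,3) -> caps B=0 W=0
Move 8: W@(0,2) -> caps B=0 W=0
Move 9: B@(1,4) -> caps B=1 W=0
Move 10: W@(1,2) -> caps B=1 W=0
Move 11: B@(1,3) -> caps B=1 W=0

Answer: ..WB.
..WBB
...BW
..B..
W.B..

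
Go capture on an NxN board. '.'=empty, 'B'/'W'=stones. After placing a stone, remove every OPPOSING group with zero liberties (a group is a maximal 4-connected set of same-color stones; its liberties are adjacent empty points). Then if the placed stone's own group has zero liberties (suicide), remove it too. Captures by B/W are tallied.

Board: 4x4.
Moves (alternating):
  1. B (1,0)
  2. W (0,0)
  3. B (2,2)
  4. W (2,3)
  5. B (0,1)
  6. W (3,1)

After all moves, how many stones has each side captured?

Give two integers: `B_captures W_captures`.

Move 1: B@(1,0) -> caps B=0 W=0
Move 2: W@(0,0) -> caps B=0 W=0
Move 3: B@(2,2) -> caps B=0 W=0
Move 4: W@(2,3) -> caps B=0 W=0
Move 5: B@(0,1) -> caps B=1 W=0
Move 6: W@(3,1) -> caps B=1 W=0

Answer: 1 0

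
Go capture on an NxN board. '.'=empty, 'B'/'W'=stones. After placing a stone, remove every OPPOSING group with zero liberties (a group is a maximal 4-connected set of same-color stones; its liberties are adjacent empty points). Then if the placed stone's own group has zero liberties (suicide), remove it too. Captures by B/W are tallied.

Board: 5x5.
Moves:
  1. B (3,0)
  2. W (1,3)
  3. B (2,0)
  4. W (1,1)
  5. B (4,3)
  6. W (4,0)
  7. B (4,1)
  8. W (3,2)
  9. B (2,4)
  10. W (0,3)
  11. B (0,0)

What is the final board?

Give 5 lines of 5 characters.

Answer: B..W.
.W.W.
B...B
B.W..
.B.B.

Derivation:
Move 1: B@(3,0) -> caps B=0 W=0
Move 2: W@(1,3) -> caps B=0 W=0
Move 3: B@(2,0) -> caps B=0 W=0
Move 4: W@(1,1) -> caps B=0 W=0
Move 5: B@(4,3) -> caps B=0 W=0
Move 6: W@(4,0) -> caps B=0 W=0
Move 7: B@(4,1) -> caps B=1 W=0
Move 8: W@(3,2) -> caps B=1 W=0
Move 9: B@(2,4) -> caps B=1 W=0
Move 10: W@(0,3) -> caps B=1 W=0
Move 11: B@(0,0) -> caps B=1 W=0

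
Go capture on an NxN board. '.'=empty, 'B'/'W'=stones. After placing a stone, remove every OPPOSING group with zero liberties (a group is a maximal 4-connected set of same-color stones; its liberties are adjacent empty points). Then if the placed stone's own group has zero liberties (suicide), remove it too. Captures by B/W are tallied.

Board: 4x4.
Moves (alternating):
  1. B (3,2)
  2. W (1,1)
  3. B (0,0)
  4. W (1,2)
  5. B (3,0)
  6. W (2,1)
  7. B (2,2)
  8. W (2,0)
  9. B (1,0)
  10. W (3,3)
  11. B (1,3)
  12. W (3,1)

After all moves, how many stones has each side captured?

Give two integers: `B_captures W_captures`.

Answer: 0 1

Derivation:
Move 1: B@(3,2) -> caps B=0 W=0
Move 2: W@(1,1) -> caps B=0 W=0
Move 3: B@(0,0) -> caps B=0 W=0
Move 4: W@(1,2) -> caps B=0 W=0
Move 5: B@(3,0) -> caps B=0 W=0
Move 6: W@(2,1) -> caps B=0 W=0
Move 7: B@(2,2) -> caps B=0 W=0
Move 8: W@(2,0) -> caps B=0 W=0
Move 9: B@(1,0) -> caps B=0 W=0
Move 10: W@(3,3) -> caps B=0 W=0
Move 11: B@(1,3) -> caps B=0 W=0
Move 12: W@(3,1) -> caps B=0 W=1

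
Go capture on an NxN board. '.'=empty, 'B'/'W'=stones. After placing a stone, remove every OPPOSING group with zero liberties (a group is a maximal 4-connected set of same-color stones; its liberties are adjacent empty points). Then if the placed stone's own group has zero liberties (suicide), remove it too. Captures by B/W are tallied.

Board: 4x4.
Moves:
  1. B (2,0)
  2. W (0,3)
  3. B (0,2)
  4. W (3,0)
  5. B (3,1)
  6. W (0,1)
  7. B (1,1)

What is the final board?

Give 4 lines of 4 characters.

Move 1: B@(2,0) -> caps B=0 W=0
Move 2: W@(0,3) -> caps B=0 W=0
Move 3: B@(0,2) -> caps B=0 W=0
Move 4: W@(3,0) -> caps B=0 W=0
Move 5: B@(3,1) -> caps B=1 W=0
Move 6: W@(0,1) -> caps B=1 W=0
Move 7: B@(1,1) -> caps B=1 W=0

Answer: .WBW
.B..
B...
.B..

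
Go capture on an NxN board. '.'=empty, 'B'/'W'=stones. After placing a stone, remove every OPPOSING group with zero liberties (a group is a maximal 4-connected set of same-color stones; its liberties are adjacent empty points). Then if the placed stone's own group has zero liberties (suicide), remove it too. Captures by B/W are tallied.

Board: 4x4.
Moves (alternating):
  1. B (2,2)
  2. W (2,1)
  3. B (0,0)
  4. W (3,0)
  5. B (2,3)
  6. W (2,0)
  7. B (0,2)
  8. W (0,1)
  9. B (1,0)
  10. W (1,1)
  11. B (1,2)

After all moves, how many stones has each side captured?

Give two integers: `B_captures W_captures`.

Move 1: B@(2,2) -> caps B=0 W=0
Move 2: W@(2,1) -> caps B=0 W=0
Move 3: B@(0,0) -> caps B=0 W=0
Move 4: W@(3,0) -> caps B=0 W=0
Move 5: B@(2,3) -> caps B=0 W=0
Move 6: W@(2,0) -> caps B=0 W=0
Move 7: B@(0,2) -> caps B=0 W=0
Move 8: W@(0,1) -> caps B=0 W=0
Move 9: B@(1,0) -> caps B=0 W=0
Move 10: W@(1,1) -> caps B=0 W=2
Move 11: B@(1,2) -> caps B=0 W=2

Answer: 0 2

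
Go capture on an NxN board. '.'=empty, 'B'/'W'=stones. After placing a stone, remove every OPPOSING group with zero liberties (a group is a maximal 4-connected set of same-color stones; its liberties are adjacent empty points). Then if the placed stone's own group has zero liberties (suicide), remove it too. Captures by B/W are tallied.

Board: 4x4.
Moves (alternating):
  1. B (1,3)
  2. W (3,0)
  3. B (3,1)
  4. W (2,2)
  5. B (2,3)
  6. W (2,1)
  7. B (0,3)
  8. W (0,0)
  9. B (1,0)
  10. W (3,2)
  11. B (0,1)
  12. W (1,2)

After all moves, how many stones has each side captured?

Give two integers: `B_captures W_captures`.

Move 1: B@(1,3) -> caps B=0 W=0
Move 2: W@(3,0) -> caps B=0 W=0
Move 3: B@(3,1) -> caps B=0 W=0
Move 4: W@(2,2) -> caps B=0 W=0
Move 5: B@(2,3) -> caps B=0 W=0
Move 6: W@(2,1) -> caps B=0 W=0
Move 7: B@(0,3) -> caps B=0 W=0
Move 8: W@(0,0) -> caps B=0 W=0
Move 9: B@(1,0) -> caps B=0 W=0
Move 10: W@(3,2) -> caps B=0 W=1
Move 11: B@(0,1) -> caps B=1 W=1
Move 12: W@(1,2) -> caps B=1 W=1

Answer: 1 1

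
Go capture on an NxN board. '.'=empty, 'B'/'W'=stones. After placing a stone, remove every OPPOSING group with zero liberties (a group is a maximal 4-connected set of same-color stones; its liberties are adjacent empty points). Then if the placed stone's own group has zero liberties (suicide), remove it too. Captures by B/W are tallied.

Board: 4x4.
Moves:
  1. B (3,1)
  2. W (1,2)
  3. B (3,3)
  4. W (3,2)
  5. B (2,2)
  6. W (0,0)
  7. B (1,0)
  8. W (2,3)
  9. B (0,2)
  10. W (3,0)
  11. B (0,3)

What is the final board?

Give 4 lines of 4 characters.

Answer: W.BB
B.W.
..BW
WB.B

Derivation:
Move 1: B@(3,1) -> caps B=0 W=0
Move 2: W@(1,2) -> caps B=0 W=0
Move 3: B@(3,3) -> caps B=0 W=0
Move 4: W@(3,2) -> caps B=0 W=0
Move 5: B@(2,2) -> caps B=1 W=0
Move 6: W@(0,0) -> caps B=1 W=0
Move 7: B@(1,0) -> caps B=1 W=0
Move 8: W@(2,3) -> caps B=1 W=0
Move 9: B@(0,2) -> caps B=1 W=0
Move 10: W@(3,0) -> caps B=1 W=0
Move 11: B@(0,3) -> caps B=1 W=0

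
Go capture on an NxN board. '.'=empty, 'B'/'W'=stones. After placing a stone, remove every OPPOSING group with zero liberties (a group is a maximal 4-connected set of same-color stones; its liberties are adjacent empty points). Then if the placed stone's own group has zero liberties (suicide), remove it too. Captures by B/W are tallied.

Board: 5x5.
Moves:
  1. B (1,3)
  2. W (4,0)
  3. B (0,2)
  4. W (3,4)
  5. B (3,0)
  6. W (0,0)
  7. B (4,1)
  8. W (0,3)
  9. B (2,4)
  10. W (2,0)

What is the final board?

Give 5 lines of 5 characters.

Answer: W.BW.
...B.
W...B
B...W
.B...

Derivation:
Move 1: B@(1,3) -> caps B=0 W=0
Move 2: W@(4,0) -> caps B=0 W=0
Move 3: B@(0,2) -> caps B=0 W=0
Move 4: W@(3,4) -> caps B=0 W=0
Move 5: B@(3,0) -> caps B=0 W=0
Move 6: W@(0,0) -> caps B=0 W=0
Move 7: B@(4,1) -> caps B=1 W=0
Move 8: W@(0,3) -> caps B=1 W=0
Move 9: B@(2,4) -> caps B=1 W=0
Move 10: W@(2,0) -> caps B=1 W=0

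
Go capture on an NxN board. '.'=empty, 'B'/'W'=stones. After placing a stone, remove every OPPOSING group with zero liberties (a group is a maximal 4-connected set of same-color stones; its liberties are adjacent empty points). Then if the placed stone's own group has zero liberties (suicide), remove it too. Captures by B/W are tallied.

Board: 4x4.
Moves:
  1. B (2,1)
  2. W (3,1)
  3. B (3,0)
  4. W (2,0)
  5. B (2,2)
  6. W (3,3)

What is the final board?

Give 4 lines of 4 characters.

Answer: ....
....
WBB.
.W.W

Derivation:
Move 1: B@(2,1) -> caps B=0 W=0
Move 2: W@(3,1) -> caps B=0 W=0
Move 3: B@(3,0) -> caps B=0 W=0
Move 4: W@(2,0) -> caps B=0 W=1
Move 5: B@(2,2) -> caps B=0 W=1
Move 6: W@(3,3) -> caps B=0 W=1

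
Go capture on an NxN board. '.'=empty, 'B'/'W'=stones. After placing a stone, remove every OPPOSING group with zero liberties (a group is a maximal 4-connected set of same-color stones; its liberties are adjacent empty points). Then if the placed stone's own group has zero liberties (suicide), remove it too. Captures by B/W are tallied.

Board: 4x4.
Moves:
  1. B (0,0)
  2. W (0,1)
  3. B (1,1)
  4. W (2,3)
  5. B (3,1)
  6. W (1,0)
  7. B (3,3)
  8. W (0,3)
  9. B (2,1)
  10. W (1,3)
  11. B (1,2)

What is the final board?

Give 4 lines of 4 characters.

Move 1: B@(0,0) -> caps B=0 W=0
Move 2: W@(0,1) -> caps B=0 W=0
Move 3: B@(1,1) -> caps B=0 W=0
Move 4: W@(2,3) -> caps B=0 W=0
Move 5: B@(3,1) -> caps B=0 W=0
Move 6: W@(1,0) -> caps B=0 W=1
Move 7: B@(3,3) -> caps B=0 W=1
Move 8: W@(0,3) -> caps B=0 W=1
Move 9: B@(2,1) -> caps B=0 W=1
Move 10: W@(1,3) -> caps B=0 W=1
Move 11: B@(1,2) -> caps B=0 W=1

Answer: .W.W
WBBW
.B.W
.B.B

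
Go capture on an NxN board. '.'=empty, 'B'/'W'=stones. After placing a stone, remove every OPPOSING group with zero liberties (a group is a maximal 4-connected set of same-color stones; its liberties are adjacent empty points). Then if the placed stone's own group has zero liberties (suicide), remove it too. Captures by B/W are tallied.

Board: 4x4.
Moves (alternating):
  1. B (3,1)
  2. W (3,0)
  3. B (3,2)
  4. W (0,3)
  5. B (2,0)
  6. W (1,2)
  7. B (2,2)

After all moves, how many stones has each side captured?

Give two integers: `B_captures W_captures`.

Answer: 1 0

Derivation:
Move 1: B@(3,1) -> caps B=0 W=0
Move 2: W@(3,0) -> caps B=0 W=0
Move 3: B@(3,2) -> caps B=0 W=0
Move 4: W@(0,3) -> caps B=0 W=0
Move 5: B@(2,0) -> caps B=1 W=0
Move 6: W@(1,2) -> caps B=1 W=0
Move 7: B@(2,2) -> caps B=1 W=0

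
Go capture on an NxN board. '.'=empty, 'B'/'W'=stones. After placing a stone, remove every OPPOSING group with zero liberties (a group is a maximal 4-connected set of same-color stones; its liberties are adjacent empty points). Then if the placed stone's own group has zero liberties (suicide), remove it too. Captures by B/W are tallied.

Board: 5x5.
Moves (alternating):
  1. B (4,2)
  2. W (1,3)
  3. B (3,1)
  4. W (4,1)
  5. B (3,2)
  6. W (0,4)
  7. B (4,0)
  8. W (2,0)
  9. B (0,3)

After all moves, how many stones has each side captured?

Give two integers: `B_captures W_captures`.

Answer: 1 0

Derivation:
Move 1: B@(4,2) -> caps B=0 W=0
Move 2: W@(1,3) -> caps B=0 W=0
Move 3: B@(3,1) -> caps B=0 W=0
Move 4: W@(4,1) -> caps B=0 W=0
Move 5: B@(3,2) -> caps B=0 W=0
Move 6: W@(0,4) -> caps B=0 W=0
Move 7: B@(4,0) -> caps B=1 W=0
Move 8: W@(2,0) -> caps B=1 W=0
Move 9: B@(0,3) -> caps B=1 W=0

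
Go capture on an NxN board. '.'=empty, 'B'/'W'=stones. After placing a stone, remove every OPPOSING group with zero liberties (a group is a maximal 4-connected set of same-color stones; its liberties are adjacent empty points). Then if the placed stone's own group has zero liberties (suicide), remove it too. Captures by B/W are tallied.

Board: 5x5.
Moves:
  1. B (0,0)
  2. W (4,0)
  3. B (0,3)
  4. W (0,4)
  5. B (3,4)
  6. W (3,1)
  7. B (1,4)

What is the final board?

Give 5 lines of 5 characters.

Answer: B..B.
....B
.....
.W..B
W....

Derivation:
Move 1: B@(0,0) -> caps B=0 W=0
Move 2: W@(4,0) -> caps B=0 W=0
Move 3: B@(0,3) -> caps B=0 W=0
Move 4: W@(0,4) -> caps B=0 W=0
Move 5: B@(3,4) -> caps B=0 W=0
Move 6: W@(3,1) -> caps B=0 W=0
Move 7: B@(1,4) -> caps B=1 W=0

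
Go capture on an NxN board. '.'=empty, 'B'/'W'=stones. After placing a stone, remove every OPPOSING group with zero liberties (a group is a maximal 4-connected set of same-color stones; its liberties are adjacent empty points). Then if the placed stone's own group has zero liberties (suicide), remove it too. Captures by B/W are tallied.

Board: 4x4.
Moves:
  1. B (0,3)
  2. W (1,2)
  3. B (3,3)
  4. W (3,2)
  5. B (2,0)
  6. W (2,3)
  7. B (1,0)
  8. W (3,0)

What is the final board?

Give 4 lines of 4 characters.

Move 1: B@(0,3) -> caps B=0 W=0
Move 2: W@(1,2) -> caps B=0 W=0
Move 3: B@(3,3) -> caps B=0 W=0
Move 4: W@(3,2) -> caps B=0 W=0
Move 5: B@(2,0) -> caps B=0 W=0
Move 6: W@(2,3) -> caps B=0 W=1
Move 7: B@(1,0) -> caps B=0 W=1
Move 8: W@(3,0) -> caps B=0 W=1

Answer: ...B
B.W.
B..W
W.W.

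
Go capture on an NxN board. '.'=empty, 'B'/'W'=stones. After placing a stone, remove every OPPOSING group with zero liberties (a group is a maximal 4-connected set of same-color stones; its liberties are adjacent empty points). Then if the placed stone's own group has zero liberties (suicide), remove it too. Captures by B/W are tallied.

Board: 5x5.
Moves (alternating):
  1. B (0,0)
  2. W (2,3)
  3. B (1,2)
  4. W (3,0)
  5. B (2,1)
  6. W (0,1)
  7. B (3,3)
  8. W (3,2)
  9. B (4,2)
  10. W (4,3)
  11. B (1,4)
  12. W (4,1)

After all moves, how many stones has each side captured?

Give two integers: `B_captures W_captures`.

Answer: 0 1

Derivation:
Move 1: B@(0,0) -> caps B=0 W=0
Move 2: W@(2,3) -> caps B=0 W=0
Move 3: B@(1,2) -> caps B=0 W=0
Move 4: W@(3,0) -> caps B=0 W=0
Move 5: B@(2,1) -> caps B=0 W=0
Move 6: W@(0,1) -> caps B=0 W=0
Move 7: B@(3,3) -> caps B=0 W=0
Move 8: W@(3,2) -> caps B=0 W=0
Move 9: B@(4,2) -> caps B=0 W=0
Move 10: W@(4,3) -> caps B=0 W=0
Move 11: B@(1,4) -> caps B=0 W=0
Move 12: W@(4,1) -> caps B=0 W=1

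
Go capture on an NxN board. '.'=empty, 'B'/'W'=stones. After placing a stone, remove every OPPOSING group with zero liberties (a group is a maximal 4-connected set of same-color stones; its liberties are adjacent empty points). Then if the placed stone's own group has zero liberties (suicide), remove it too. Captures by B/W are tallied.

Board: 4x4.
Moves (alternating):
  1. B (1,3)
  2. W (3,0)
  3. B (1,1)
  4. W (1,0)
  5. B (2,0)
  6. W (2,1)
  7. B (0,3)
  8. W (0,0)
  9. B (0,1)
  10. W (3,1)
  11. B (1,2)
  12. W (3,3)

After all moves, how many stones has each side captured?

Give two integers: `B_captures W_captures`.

Move 1: B@(1,3) -> caps B=0 W=0
Move 2: W@(3,0) -> caps B=0 W=0
Move 3: B@(1,1) -> caps B=0 W=0
Move 4: W@(1,0) -> caps B=0 W=0
Move 5: B@(2,0) -> caps B=0 W=0
Move 6: W@(2,1) -> caps B=0 W=1
Move 7: B@(0,3) -> caps B=0 W=1
Move 8: W@(0,0) -> caps B=0 W=1
Move 9: B@(0,1) -> caps B=0 W=1
Move 10: W@(3,1) -> caps B=0 W=1
Move 11: B@(1,2) -> caps B=0 W=1
Move 12: W@(3,3) -> caps B=0 W=1

Answer: 0 1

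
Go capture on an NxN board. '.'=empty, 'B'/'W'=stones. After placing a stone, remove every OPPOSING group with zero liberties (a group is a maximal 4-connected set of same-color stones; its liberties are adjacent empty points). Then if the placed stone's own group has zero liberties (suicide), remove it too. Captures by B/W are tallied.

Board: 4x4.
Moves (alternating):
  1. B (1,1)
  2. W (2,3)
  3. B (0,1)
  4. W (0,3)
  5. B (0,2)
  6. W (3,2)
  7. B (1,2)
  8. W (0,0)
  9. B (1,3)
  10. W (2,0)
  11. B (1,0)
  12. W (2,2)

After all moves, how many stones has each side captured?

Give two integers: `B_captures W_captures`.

Move 1: B@(1,1) -> caps B=0 W=0
Move 2: W@(2,3) -> caps B=0 W=0
Move 3: B@(0,1) -> caps B=0 W=0
Move 4: W@(0,3) -> caps B=0 W=0
Move 5: B@(0,2) -> caps B=0 W=0
Move 6: W@(3,2) -> caps B=0 W=0
Move 7: B@(1,2) -> caps B=0 W=0
Move 8: W@(0,0) -> caps B=0 W=0
Move 9: B@(1,3) -> caps B=1 W=0
Move 10: W@(2,0) -> caps B=1 W=0
Move 11: B@(1,0) -> caps B=2 W=0
Move 12: W@(2,2) -> caps B=2 W=0

Answer: 2 0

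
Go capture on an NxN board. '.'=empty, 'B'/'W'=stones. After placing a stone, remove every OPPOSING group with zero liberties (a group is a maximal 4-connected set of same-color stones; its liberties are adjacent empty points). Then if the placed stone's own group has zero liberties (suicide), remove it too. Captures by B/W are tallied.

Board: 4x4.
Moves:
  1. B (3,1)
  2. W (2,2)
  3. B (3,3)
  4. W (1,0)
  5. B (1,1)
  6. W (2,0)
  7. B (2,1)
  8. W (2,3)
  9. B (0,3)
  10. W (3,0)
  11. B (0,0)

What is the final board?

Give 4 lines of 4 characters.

Answer: B..B
.B..
.BWW
.B.B

Derivation:
Move 1: B@(3,1) -> caps B=0 W=0
Move 2: W@(2,2) -> caps B=0 W=0
Move 3: B@(3,3) -> caps B=0 W=0
Move 4: W@(1,0) -> caps B=0 W=0
Move 5: B@(1,1) -> caps B=0 W=0
Move 6: W@(2,0) -> caps B=0 W=0
Move 7: B@(2,1) -> caps B=0 W=0
Move 8: W@(2,3) -> caps B=0 W=0
Move 9: B@(0,3) -> caps B=0 W=0
Move 10: W@(3,0) -> caps B=0 W=0
Move 11: B@(0,0) -> caps B=3 W=0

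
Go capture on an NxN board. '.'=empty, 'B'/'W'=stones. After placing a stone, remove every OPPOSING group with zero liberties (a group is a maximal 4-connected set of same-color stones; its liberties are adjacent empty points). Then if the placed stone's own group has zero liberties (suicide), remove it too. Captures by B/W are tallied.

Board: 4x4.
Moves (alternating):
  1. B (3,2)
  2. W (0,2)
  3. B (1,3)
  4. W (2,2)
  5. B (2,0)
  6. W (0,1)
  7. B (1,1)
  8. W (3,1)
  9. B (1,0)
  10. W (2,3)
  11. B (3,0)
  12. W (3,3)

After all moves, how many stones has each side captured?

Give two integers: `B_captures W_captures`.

Move 1: B@(3,2) -> caps B=0 W=0
Move 2: W@(0,2) -> caps B=0 W=0
Move 3: B@(1,3) -> caps B=0 W=0
Move 4: W@(2,2) -> caps B=0 W=0
Move 5: B@(2,0) -> caps B=0 W=0
Move 6: W@(0,1) -> caps B=0 W=0
Move 7: B@(1,1) -> caps B=0 W=0
Move 8: W@(3,1) -> caps B=0 W=0
Move 9: B@(1,0) -> caps B=0 W=0
Move 10: W@(2,3) -> caps B=0 W=0
Move 11: B@(3,0) -> caps B=0 W=0
Move 12: W@(3,3) -> caps B=0 W=1

Answer: 0 1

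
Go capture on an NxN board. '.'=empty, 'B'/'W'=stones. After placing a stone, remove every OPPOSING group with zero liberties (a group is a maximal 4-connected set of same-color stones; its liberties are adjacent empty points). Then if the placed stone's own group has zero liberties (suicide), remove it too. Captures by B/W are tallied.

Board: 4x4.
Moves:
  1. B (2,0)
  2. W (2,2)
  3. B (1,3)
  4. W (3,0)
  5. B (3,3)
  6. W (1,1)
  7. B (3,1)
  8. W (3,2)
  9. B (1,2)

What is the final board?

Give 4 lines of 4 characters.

Answer: ....
.WBB
B.W.
.BWB

Derivation:
Move 1: B@(2,0) -> caps B=0 W=0
Move 2: W@(2,2) -> caps B=0 W=0
Move 3: B@(1,3) -> caps B=0 W=0
Move 4: W@(3,0) -> caps B=0 W=0
Move 5: B@(3,3) -> caps B=0 W=0
Move 6: W@(1,1) -> caps B=0 W=0
Move 7: B@(3,1) -> caps B=1 W=0
Move 8: W@(3,2) -> caps B=1 W=0
Move 9: B@(1,2) -> caps B=1 W=0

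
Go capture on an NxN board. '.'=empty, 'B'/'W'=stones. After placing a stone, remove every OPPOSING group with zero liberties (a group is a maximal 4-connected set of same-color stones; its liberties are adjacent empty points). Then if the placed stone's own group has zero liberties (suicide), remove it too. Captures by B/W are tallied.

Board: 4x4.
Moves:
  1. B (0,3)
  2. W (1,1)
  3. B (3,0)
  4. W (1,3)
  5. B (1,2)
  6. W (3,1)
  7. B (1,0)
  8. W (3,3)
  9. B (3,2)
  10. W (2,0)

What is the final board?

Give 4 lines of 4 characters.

Answer: ...B
BWBW
W...
.WBW

Derivation:
Move 1: B@(0,3) -> caps B=0 W=0
Move 2: W@(1,1) -> caps B=0 W=0
Move 3: B@(3,0) -> caps B=0 W=0
Move 4: W@(1,3) -> caps B=0 W=0
Move 5: B@(1,2) -> caps B=0 W=0
Move 6: W@(3,1) -> caps B=0 W=0
Move 7: B@(1,0) -> caps B=0 W=0
Move 8: W@(3,3) -> caps B=0 W=0
Move 9: B@(3,2) -> caps B=0 W=0
Move 10: W@(2,0) -> caps B=0 W=1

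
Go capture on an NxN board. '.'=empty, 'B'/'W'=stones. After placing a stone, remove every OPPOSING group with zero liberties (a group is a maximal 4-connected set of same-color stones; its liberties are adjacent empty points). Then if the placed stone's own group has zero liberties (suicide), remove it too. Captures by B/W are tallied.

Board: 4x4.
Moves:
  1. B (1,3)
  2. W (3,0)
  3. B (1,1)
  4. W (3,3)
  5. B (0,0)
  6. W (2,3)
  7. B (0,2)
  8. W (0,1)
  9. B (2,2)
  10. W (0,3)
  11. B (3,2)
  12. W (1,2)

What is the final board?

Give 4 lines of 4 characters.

Move 1: B@(1,3) -> caps B=0 W=0
Move 2: W@(3,0) -> caps B=0 W=0
Move 3: B@(1,1) -> caps B=0 W=0
Move 4: W@(3,3) -> caps B=0 W=0
Move 5: B@(0,0) -> caps B=0 W=0
Move 6: W@(2,3) -> caps B=0 W=0
Move 7: B@(0,2) -> caps B=0 W=0
Move 8: W@(0,1) -> caps B=0 W=0
Move 9: B@(2,2) -> caps B=0 W=0
Move 10: W@(0,3) -> caps B=0 W=0
Move 11: B@(3,2) -> caps B=2 W=0
Move 12: W@(1,2) -> caps B=2 W=0

Answer: B.B.
.B.B
..B.
W.B.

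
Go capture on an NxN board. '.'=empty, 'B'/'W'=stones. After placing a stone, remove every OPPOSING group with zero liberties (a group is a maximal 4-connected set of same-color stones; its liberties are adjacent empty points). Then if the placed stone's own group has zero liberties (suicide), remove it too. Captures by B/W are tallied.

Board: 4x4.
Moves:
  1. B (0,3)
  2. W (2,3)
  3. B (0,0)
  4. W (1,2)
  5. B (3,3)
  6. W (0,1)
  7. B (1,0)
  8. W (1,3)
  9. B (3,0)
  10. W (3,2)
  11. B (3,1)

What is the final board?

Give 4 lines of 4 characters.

Move 1: B@(0,3) -> caps B=0 W=0
Move 2: W@(2,3) -> caps B=0 W=0
Move 3: B@(0,0) -> caps B=0 W=0
Move 4: W@(1,2) -> caps B=0 W=0
Move 5: B@(3,3) -> caps B=0 W=0
Move 6: W@(0,1) -> caps B=0 W=0
Move 7: B@(1,0) -> caps B=0 W=0
Move 8: W@(1,3) -> caps B=0 W=0
Move 9: B@(3,0) -> caps B=0 W=0
Move 10: W@(3,2) -> caps B=0 W=1
Move 11: B@(3,1) -> caps B=0 W=1

Answer: BW.B
B.WW
...W
BBW.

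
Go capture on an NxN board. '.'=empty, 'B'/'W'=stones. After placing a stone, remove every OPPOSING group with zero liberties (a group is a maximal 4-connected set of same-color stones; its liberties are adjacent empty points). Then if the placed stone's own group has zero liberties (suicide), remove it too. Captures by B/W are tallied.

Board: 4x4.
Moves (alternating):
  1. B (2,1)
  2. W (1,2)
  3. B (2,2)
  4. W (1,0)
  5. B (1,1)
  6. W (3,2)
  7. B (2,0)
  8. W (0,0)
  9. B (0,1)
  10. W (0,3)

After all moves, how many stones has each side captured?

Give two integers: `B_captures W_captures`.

Move 1: B@(2,1) -> caps B=0 W=0
Move 2: W@(1,2) -> caps B=0 W=0
Move 3: B@(2,2) -> caps B=0 W=0
Move 4: W@(1,0) -> caps B=0 W=0
Move 5: B@(1,1) -> caps B=0 W=0
Move 6: W@(3,2) -> caps B=0 W=0
Move 7: B@(2,0) -> caps B=0 W=0
Move 8: W@(0,0) -> caps B=0 W=0
Move 9: B@(0,1) -> caps B=2 W=0
Move 10: W@(0,3) -> caps B=2 W=0

Answer: 2 0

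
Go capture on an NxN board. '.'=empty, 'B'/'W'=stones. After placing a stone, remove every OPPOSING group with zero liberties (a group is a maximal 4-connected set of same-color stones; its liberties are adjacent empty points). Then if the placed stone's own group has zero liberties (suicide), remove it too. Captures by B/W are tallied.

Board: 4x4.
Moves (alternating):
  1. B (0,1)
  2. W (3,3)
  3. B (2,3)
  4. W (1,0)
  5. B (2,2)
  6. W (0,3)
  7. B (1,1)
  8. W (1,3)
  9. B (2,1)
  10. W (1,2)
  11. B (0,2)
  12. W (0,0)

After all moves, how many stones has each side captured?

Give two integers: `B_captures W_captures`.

Answer: 3 0

Derivation:
Move 1: B@(0,1) -> caps B=0 W=0
Move 2: W@(3,3) -> caps B=0 W=0
Move 3: B@(2,3) -> caps B=0 W=0
Move 4: W@(1,0) -> caps B=0 W=0
Move 5: B@(2,2) -> caps B=0 W=0
Move 6: W@(0,3) -> caps B=0 W=0
Move 7: B@(1,1) -> caps B=0 W=0
Move 8: W@(1,3) -> caps B=0 W=0
Move 9: B@(2,1) -> caps B=0 W=0
Move 10: W@(1,2) -> caps B=0 W=0
Move 11: B@(0,2) -> caps B=3 W=0
Move 12: W@(0,0) -> caps B=3 W=0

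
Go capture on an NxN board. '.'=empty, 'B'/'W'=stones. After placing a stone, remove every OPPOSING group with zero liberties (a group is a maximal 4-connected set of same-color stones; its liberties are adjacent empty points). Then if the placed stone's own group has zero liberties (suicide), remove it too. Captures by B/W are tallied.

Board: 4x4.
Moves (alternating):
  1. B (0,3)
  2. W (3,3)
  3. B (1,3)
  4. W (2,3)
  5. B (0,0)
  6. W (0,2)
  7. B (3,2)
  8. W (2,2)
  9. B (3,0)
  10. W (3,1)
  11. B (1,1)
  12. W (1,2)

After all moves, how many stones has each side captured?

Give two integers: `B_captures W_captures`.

Answer: 0 3

Derivation:
Move 1: B@(0,3) -> caps B=0 W=0
Move 2: W@(3,3) -> caps B=0 W=0
Move 3: B@(1,3) -> caps B=0 W=0
Move 4: W@(2,3) -> caps B=0 W=0
Move 5: B@(0,0) -> caps B=0 W=0
Move 6: W@(0,2) -> caps B=0 W=0
Move 7: B@(3,2) -> caps B=0 W=0
Move 8: W@(2,2) -> caps B=0 W=0
Move 9: B@(3,0) -> caps B=0 W=0
Move 10: W@(3,1) -> caps B=0 W=1
Move 11: B@(1,1) -> caps B=0 W=1
Move 12: W@(1,2) -> caps B=0 W=3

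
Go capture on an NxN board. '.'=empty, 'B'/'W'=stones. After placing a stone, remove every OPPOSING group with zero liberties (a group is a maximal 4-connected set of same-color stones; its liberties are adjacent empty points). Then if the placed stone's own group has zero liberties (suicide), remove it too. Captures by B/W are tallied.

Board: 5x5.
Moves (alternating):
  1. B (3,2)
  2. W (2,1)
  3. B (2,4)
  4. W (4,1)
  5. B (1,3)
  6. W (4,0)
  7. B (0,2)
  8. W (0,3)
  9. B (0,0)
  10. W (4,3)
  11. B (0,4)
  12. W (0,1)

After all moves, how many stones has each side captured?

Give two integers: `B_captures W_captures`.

Answer: 1 0

Derivation:
Move 1: B@(3,2) -> caps B=0 W=0
Move 2: W@(2,1) -> caps B=0 W=0
Move 3: B@(2,4) -> caps B=0 W=0
Move 4: W@(4,1) -> caps B=0 W=0
Move 5: B@(1,3) -> caps B=0 W=0
Move 6: W@(4,0) -> caps B=0 W=0
Move 7: B@(0,2) -> caps B=0 W=0
Move 8: W@(0,3) -> caps B=0 W=0
Move 9: B@(0,0) -> caps B=0 W=0
Move 10: W@(4,3) -> caps B=0 W=0
Move 11: B@(0,4) -> caps B=1 W=0
Move 12: W@(0,1) -> caps B=1 W=0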